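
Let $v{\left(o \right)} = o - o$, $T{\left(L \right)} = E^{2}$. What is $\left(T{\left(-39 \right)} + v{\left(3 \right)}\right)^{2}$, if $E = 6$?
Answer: $1296$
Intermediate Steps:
$T{\left(L \right)} = 36$ ($T{\left(L \right)} = 6^{2} = 36$)
$v{\left(o \right)} = 0$
$\left(T{\left(-39 \right)} + v{\left(3 \right)}\right)^{2} = \left(36 + 0\right)^{2} = 36^{2} = 1296$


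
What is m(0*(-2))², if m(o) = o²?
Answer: 0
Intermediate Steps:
m(0*(-2))² = ((0*(-2))²)² = (0²)² = 0² = 0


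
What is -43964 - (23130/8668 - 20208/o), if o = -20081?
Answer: -3826553076293/87031054 ≈ -43968.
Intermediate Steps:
-43964 - (23130/8668 - 20208/o) = -43964 - (23130/8668 - 20208/(-20081)) = -43964 - (23130*(1/8668) - 20208*(-1/20081)) = -43964 - (11565/4334 + 20208/20081) = -43964 - 1*319818237/87031054 = -43964 - 319818237/87031054 = -3826553076293/87031054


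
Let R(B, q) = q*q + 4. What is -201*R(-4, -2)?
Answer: -1608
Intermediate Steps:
R(B, q) = 4 + q² (R(B, q) = q² + 4 = 4 + q²)
-201*R(-4, -2) = -201*(4 + (-2)²) = -201*(4 + 4) = -201*8 = -1608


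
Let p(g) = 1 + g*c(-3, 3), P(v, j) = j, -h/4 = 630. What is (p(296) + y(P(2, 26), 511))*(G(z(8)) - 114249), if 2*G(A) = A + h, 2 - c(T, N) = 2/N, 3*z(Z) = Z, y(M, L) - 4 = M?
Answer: -442509871/9 ≈ -4.9168e+7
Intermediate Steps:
h = -2520 (h = -4*630 = -2520)
y(M, L) = 4 + M
z(Z) = Z/3
c(T, N) = 2 - 2/N
G(A) = -1260 + A/2 (G(A) = (A - 2520)/2 = (-2520 + A)/2 = -1260 + A/2)
p(g) = 1 + 4*g/3 (p(g) = 1 + g*(2 - 2/3) = 1 + g*(2 - 2*⅓) = 1 + g*(2 - ⅔) = 1 + g*(4/3) = 1 + 4*g/3)
(p(296) + y(P(2, 26), 511))*(G(z(8)) - 114249) = ((1 + (4/3)*296) + (4 + 26))*((-1260 + ((⅓)*8)/2) - 114249) = ((1 + 1184/3) + 30)*((-1260 + (½)*(8/3)) - 114249) = (1187/3 + 30)*((-1260 + 4/3) - 114249) = 1277*(-3776/3 - 114249)/3 = (1277/3)*(-346523/3) = -442509871/9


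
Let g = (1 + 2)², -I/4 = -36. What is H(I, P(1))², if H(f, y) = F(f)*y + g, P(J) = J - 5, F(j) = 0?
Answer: 81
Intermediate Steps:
I = 144 (I = -4*(-36) = 144)
P(J) = -5 + J
g = 9 (g = 3² = 9)
H(f, y) = 9 (H(f, y) = 0*y + 9 = 0 + 9 = 9)
H(I, P(1))² = 9² = 81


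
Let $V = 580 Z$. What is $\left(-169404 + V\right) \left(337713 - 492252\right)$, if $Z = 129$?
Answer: $14616916776$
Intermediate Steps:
$V = 74820$ ($V = 580 \cdot 129 = 74820$)
$\left(-169404 + V\right) \left(337713 - 492252\right) = \left(-169404 + 74820\right) \left(337713 - 492252\right) = \left(-94584\right) \left(-154539\right) = 14616916776$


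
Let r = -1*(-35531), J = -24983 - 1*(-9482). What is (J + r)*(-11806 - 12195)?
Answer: -480740030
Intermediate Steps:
J = -15501 (J = -24983 + 9482 = -15501)
r = 35531
(J + r)*(-11806 - 12195) = (-15501 + 35531)*(-11806 - 12195) = 20030*(-24001) = -480740030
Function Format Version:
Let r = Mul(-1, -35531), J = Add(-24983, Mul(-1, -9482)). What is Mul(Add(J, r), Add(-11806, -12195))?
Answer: -480740030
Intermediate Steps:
J = -15501 (J = Add(-24983, 9482) = -15501)
r = 35531
Mul(Add(J, r), Add(-11806, -12195)) = Mul(Add(-15501, 35531), Add(-11806, -12195)) = Mul(20030, -24001) = -480740030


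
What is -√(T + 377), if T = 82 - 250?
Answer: -√209 ≈ -14.457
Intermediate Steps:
T = -168
-√(T + 377) = -√(-168 + 377) = -√209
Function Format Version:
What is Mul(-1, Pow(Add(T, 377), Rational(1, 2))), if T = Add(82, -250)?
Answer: Mul(-1, Pow(209, Rational(1, 2))) ≈ -14.457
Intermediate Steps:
T = -168
Mul(-1, Pow(Add(T, 377), Rational(1, 2))) = Mul(-1, Pow(Add(-168, 377), Rational(1, 2))) = Mul(-1, Pow(209, Rational(1, 2)))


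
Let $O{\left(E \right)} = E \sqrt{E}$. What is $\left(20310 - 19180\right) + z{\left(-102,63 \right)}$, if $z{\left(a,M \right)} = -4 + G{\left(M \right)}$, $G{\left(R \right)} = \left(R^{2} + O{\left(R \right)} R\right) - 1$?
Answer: $5094 + 11907 \sqrt{7} \approx 36597.0$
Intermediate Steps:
$O{\left(E \right)} = E^{\frac{3}{2}}$
$G{\left(R \right)} = -1 + R^{2} + R^{\frac{5}{2}}$ ($G{\left(R \right)} = \left(R^{2} + R^{\frac{3}{2}} R\right) - 1 = \left(R^{2} + R^{\frac{5}{2}}\right) - 1 = -1 + R^{2} + R^{\frac{5}{2}}$)
$z{\left(a,M \right)} = -5 + M^{2} + M^{\frac{5}{2}}$ ($z{\left(a,M \right)} = -4 + \left(-1 + M^{2} + M^{\frac{5}{2}}\right) = -5 + M^{2} + M^{\frac{5}{2}}$)
$\left(20310 - 19180\right) + z{\left(-102,63 \right)} = \left(20310 - 19180\right) + \left(-5 + 63^{2} + 63^{\frac{5}{2}}\right) = 1130 + \left(-5 + 3969 + 11907 \sqrt{7}\right) = 1130 + \left(3964 + 11907 \sqrt{7}\right) = 5094 + 11907 \sqrt{7}$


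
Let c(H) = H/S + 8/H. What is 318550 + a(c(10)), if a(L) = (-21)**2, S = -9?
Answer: 318991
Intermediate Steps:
c(H) = 8/H - H/9 (c(H) = H/(-9) + 8/H = H*(-1/9) + 8/H = -H/9 + 8/H = 8/H - H/9)
a(L) = 441
318550 + a(c(10)) = 318550 + 441 = 318991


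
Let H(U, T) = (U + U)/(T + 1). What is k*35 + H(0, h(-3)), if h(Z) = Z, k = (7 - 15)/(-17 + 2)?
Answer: 56/3 ≈ 18.667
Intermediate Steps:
k = 8/15 (k = -8/(-15) = -8*(-1/15) = 8/15 ≈ 0.53333)
H(U, T) = 2*U/(1 + T) (H(U, T) = (2*U)/(1 + T) = 2*U/(1 + T))
k*35 + H(0, h(-3)) = (8/15)*35 + 2*0/(1 - 3) = 56/3 + 2*0/(-2) = 56/3 + 2*0*(-½) = 56/3 + 0 = 56/3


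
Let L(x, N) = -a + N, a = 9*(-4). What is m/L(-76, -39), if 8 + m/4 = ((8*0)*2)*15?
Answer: 32/3 ≈ 10.667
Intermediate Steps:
a = -36
L(x, N) = 36 + N (L(x, N) = -1*(-36) + N = 36 + N)
m = -32 (m = -32 + 4*(((8*0)*2)*15) = -32 + 4*((0*2)*15) = -32 + 4*(0*15) = -32 + 4*0 = -32 + 0 = -32)
m/L(-76, -39) = -32/(36 - 39) = -32/(-3) = -32*(-⅓) = 32/3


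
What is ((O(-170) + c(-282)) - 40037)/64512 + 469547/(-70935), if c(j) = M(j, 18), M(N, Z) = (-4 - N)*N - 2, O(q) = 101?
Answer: -6447573059/762693120 ≈ -8.4537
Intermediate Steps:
M(N, Z) = -2 + N*(-4 - N) (M(N, Z) = N*(-4 - N) - 2 = -2 + N*(-4 - N))
c(j) = -2 - j² - 4*j
((O(-170) + c(-282)) - 40037)/64512 + 469547/(-70935) = ((101 + (-2 - 1*(-282)² - 4*(-282))) - 40037)/64512 + 469547/(-70935) = ((101 + (-2 - 1*79524 + 1128)) - 40037)*(1/64512) + 469547*(-1/70935) = ((101 + (-2 - 79524 + 1128)) - 40037)*(1/64512) - 469547/70935 = ((101 - 78398) - 40037)*(1/64512) - 469547/70935 = (-78297 - 40037)*(1/64512) - 469547/70935 = -118334*1/64512 - 469547/70935 = -59167/32256 - 469547/70935 = -6447573059/762693120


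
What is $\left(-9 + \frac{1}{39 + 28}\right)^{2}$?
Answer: $\frac{362404}{4489} \approx 80.732$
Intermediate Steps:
$\left(-9 + \frac{1}{39 + 28}\right)^{2} = \left(-9 + \frac{1}{67}\right)^{2} = \left(- \frac{602}{67}\right)^{2} = \frac{362404}{4489}$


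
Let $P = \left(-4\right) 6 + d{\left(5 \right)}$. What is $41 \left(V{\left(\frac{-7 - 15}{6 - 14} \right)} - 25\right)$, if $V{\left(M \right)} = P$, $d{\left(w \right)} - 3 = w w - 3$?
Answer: $-984$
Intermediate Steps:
$d{\left(w \right)} = w^{2}$ ($d{\left(w \right)} = 3 + \left(w w - 3\right) = 3 + \left(w^{2} - 3\right) = 3 + \left(-3 + w^{2}\right) = w^{2}$)
$P = 1$ ($P = \left(-4\right) 6 + 5^{2} = -24 + 25 = 1$)
$V{\left(M \right)} = 1$
$41 \left(V{\left(\frac{-7 - 15}{6 - 14} \right)} - 25\right) = 41 \left(1 - 25\right) = 41 \left(-24\right) = -984$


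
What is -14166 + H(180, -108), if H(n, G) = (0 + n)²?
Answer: 18234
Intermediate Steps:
H(n, G) = n²
-14166 + H(180, -108) = -14166 + 180² = -14166 + 32400 = 18234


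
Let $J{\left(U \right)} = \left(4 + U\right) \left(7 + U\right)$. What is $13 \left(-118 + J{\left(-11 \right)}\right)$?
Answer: $-1170$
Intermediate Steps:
$13 \left(-118 + J{\left(-11 \right)}\right) = 13 \left(-118 + \left(28 + \left(-11\right)^{2} + 11 \left(-11\right)\right)\right) = 13 \left(-118 + \left(28 + 121 - 121\right)\right) = 13 \left(-118 + 28\right) = 13 \left(-90\right) = -1170$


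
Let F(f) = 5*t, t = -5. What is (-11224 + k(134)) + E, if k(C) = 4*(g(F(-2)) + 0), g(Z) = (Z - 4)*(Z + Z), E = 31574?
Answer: 26150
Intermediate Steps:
F(f) = -25 (F(f) = 5*(-5) = -25)
g(Z) = 2*Z*(-4 + Z) (g(Z) = (-4 + Z)*(2*Z) = 2*Z*(-4 + Z))
k(C) = 5800 (k(C) = 4*(2*(-25)*(-4 - 25) + 0) = 4*(2*(-25)*(-29) + 0) = 4*(1450 + 0) = 4*1450 = 5800)
(-11224 + k(134)) + E = (-11224 + 5800) + 31574 = -5424 + 31574 = 26150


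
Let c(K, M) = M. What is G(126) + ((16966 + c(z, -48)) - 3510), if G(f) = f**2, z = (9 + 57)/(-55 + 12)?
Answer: 29284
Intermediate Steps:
z = -66/43 (z = 66/(-43) = 66*(-1/43) = -66/43 ≈ -1.5349)
G(126) + ((16966 + c(z, -48)) - 3510) = 126**2 + ((16966 - 48) - 3510) = 15876 + (16918 - 3510) = 15876 + 13408 = 29284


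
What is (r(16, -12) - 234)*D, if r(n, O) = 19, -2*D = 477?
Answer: 102555/2 ≈ 51278.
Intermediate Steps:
D = -477/2 (D = -½*477 = -477/2 ≈ -238.50)
(r(16, -12) - 234)*D = (19 - 234)*(-477/2) = -215*(-477/2) = 102555/2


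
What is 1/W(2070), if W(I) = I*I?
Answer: 1/4284900 ≈ 2.3338e-7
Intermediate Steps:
W(I) = I**2
1/W(2070) = 1/(2070**2) = 1/4284900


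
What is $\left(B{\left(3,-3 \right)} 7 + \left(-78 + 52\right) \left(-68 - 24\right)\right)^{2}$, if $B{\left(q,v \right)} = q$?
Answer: $5822569$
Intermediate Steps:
$\left(B{\left(3,-3 \right)} 7 + \left(-78 + 52\right) \left(-68 - 24\right)\right)^{2} = \left(3 \cdot 7 + \left(-78 + 52\right) \left(-68 - 24\right)\right)^{2} = \left(21 - -2392\right)^{2} = \left(21 + 2392\right)^{2} = 2413^{2} = 5822569$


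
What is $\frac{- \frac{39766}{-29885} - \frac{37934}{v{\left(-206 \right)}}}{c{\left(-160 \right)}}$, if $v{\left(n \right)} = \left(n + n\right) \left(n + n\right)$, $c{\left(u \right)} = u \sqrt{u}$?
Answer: $\frac{2808191157 i \sqrt{10}}{16232958208000} \approx 0.00054705 i$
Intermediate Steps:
$c{\left(u \right)} = u^{\frac{3}{2}}$
$v{\left(n \right)} = 4 n^{2}$ ($v{\left(n \right)} = 2 n 2 n = 4 n^{2}$)
$\frac{- \frac{39766}{-29885} - \frac{37934}{v{\left(-206 \right)}}}{c{\left(-160 \right)}} = \frac{- \frac{39766}{-29885} - \frac{37934}{4 \left(-206\right)^{2}}}{\left(-160\right)^{\frac{3}{2}}} = \frac{\left(-39766\right) \left(- \frac{1}{29885}\right) - \frac{37934}{4 \cdot 42436}}{\left(-640\right) i \sqrt{10}} = \left(\frac{39766}{29885} - \frac{37934}{169744}\right) \frac{i \sqrt{10}}{6400} = \left(\frac{39766}{29885} - \frac{18967}{84872}\right) \frac{i \sqrt{10}}{6400} = \frac{2808191157 \frac{i \sqrt{10}}{6400}}{2536399720} = \frac{2808191157 i \sqrt{10}}{16232958208000}$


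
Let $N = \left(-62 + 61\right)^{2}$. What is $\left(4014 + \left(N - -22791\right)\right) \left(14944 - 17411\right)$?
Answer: $-66130402$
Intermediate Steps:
$N = 1$ ($N = \left(-1\right)^{2} = 1$)
$\left(4014 + \left(N - -22791\right)\right) \left(14944 - 17411\right) = \left(4014 + \left(1 - -22791\right)\right) \left(14944 - 17411\right) = \left(4014 + \left(1 + 22791\right)\right) \left(-2467\right) = \left(4014 + 22792\right) \left(-2467\right) = 26806 \left(-2467\right) = -66130402$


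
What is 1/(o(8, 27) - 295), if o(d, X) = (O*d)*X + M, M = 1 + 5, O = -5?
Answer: -1/1369 ≈ -0.00073046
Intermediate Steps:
M = 6
o(d, X) = 6 - 5*X*d (o(d, X) = (-5*d)*X + 6 = -5*X*d + 6 = 6 - 5*X*d)
1/(o(8, 27) - 295) = 1/((6 - 5*27*8) - 295) = 1/((6 - 1080) - 295) = 1/(-1074 - 295) = 1/(-1369) = -1/1369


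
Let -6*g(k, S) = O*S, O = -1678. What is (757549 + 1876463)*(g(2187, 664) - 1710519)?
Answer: -4016395055844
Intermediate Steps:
g(k, S) = 839*S/3 (g(k, S) = -(-839)*S/3 = 839*S/3)
(757549 + 1876463)*(g(2187, 664) - 1710519) = (757549 + 1876463)*((839/3)*664 - 1710519) = 2634012*(557096/3 - 1710519) = 2634012*(-4574461/3) = -4016395055844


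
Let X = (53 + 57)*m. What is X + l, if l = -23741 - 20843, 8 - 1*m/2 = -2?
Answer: -42384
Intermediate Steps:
m = 20 (m = 16 - 2*(-2) = 16 + 4 = 20)
l = -44584
X = 2200 (X = (53 + 57)*20 = 110*20 = 2200)
X + l = 2200 - 44584 = -42384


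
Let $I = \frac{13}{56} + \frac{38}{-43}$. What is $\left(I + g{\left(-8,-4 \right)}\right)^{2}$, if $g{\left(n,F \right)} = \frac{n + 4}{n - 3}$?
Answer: $\frac{58171129}{701614144} \approx 0.08291$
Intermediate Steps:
$g{\left(n,F \right)} = \frac{4 + n}{-3 + n}$
$I = - \frac{1569}{2408}$ ($I = 13 \cdot \frac{1}{56} + 38 \left(- \frac{1}{43}\right) = \frac{13}{56} - \frac{38}{43} = - \frac{1569}{2408} \approx -0.65158$)
$\left(I + g{\left(-8,-4 \right)}\right)^{2} = \left(- \frac{1569}{2408} + \frac{4 - 8}{-3 - 8}\right)^{2} = \left(- \frac{1569}{2408} + \frac{1}{-11} \left(-4\right)\right)^{2} = \left(- \frac{1569}{2408} - - \frac{4}{11}\right)^{2} = \left(- \frac{1569}{2408} + \frac{4}{11}\right)^{2} = \left(- \frac{7627}{26488}\right)^{2} = \frac{58171129}{701614144}$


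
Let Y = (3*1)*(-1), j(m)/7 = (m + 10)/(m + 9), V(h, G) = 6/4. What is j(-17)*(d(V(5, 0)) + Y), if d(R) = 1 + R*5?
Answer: 539/16 ≈ 33.688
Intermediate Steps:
V(h, G) = 3/2 (V(h, G) = 6*(¼) = 3/2)
d(R) = 1 + 5*R
j(m) = 7*(10 + m)/(9 + m) (j(m) = 7*((m + 10)/(m + 9)) = 7*((10 + m)/(9 + m)) = 7*(10 + m)/(9 + m))
Y = -3 (Y = 3*(-1) = -3)
j(-17)*(d(V(5, 0)) + Y) = (7*(10 - 17)/(9 - 17))*((1 + 5*(3/2)) - 3) = (7*(-7)/(-8))*((1 + 15/2) - 3) = (7*(-⅛)*(-7))*(17/2 - 3) = (49/8)*(11/2) = 539/16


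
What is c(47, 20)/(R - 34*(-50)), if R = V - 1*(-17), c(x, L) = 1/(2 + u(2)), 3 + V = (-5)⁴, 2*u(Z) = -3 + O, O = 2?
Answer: 2/7017 ≈ 0.00028502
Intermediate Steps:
u(Z) = -½ (u(Z) = (-3 + 2)/2 = (½)*(-1) = -½)
V = 622 (V = -3 + (-5)⁴ = -3 + 625 = 622)
c(x, L) = ⅔ (c(x, L) = 1/(2 - ½) = 1/(3/2) = ⅔)
R = 639 (R = 622 - 1*(-17) = 622 + 17 = 639)
c(47, 20)/(R - 34*(-50)) = 2/(3*(639 - 34*(-50))) = 2/(3*(639 + 1700)) = (⅔)/2339 = (⅔)*(1/2339) = 2/7017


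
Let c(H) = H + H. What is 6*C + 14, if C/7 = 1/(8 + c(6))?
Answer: 161/10 ≈ 16.100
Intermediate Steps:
c(H) = 2*H
C = 7/20 (C = 7/(8 + 2*6) = 7/(8 + 12) = 7/20 ≈ 0.35000)
6*C + 14 = 6*(7/20) + 14 = 21/10 + 14 = 161/10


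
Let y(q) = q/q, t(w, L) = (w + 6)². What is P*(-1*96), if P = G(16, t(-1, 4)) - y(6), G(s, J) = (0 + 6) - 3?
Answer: -192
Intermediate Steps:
t(w, L) = (6 + w)²
y(q) = 1
G(s, J) = 3 (G(s, J) = 6 - 3 = 3)
P = 2 (P = 3 - 1*1 = 3 - 1 = 2)
P*(-1*96) = 2*(-1*96) = 2*(-96) = -192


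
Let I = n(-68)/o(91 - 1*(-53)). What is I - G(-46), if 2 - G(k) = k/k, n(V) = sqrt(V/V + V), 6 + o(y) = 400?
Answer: -1 + I*sqrt(67)/394 ≈ -1.0 + 0.020775*I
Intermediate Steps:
o(y) = 394 (o(y) = -6 + 400 = 394)
n(V) = sqrt(1 + V)
G(k) = 1 (G(k) = 2 - k/k = 2 - 1*1 = 2 - 1 = 1)
I = I*sqrt(67)/394 (I = sqrt(1 - 68)/394 = sqrt(-67)*(1/394) = (I*sqrt(67))*(1/394) = I*sqrt(67)/394 ≈ 0.020775*I)
I - G(-46) = I*sqrt(67)/394 - 1*1 = I*sqrt(67)/394 - 1 = -1 + I*sqrt(67)/394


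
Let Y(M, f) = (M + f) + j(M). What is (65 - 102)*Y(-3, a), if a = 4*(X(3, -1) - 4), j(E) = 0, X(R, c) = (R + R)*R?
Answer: -1961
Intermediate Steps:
X(R, c) = 2*R**2 (X(R, c) = (2*R)*R = 2*R**2)
a = 56 (a = 4*(2*3**2 - 4) = 4*(2*9 - 4) = 4*(18 - 4) = 4*14 = 56)
Y(M, f) = M + f (Y(M, f) = (M + f) + 0 = M + f)
(65 - 102)*Y(-3, a) = (65 - 102)*(-3 + 56) = -37*53 = -1961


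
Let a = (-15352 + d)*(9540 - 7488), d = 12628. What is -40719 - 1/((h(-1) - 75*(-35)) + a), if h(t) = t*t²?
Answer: -227498030255/5587024 ≈ -40719.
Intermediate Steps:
h(t) = t³
a = -5589648 (a = (-15352 + 12628)*(9540 - 7488) = -2724*2052 = -5589648)
-40719 - 1/((h(-1) - 75*(-35)) + a) = -40719 - 1/(((-1)³ - 75*(-35)) - 5589648) = -40719 - 1/((-1 + 2625) - 5589648) = -40719 - 1/(2624 - 5589648) = -40719 - 1/(-5587024) = -40719 - 1*(-1/5587024) = -40719 + 1/5587024 = -227498030255/5587024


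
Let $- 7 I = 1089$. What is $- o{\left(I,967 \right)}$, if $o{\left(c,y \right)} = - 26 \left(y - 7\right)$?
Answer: $24960$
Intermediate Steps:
$I = - \frac{1089}{7}$ ($I = \left(- \frac{1}{7}\right) 1089 = - \frac{1089}{7} \approx -155.57$)
$o{\left(c,y \right)} = 182 - 26 y$ ($o{\left(c,y \right)} = - 26 \left(-7 + y\right) = 182 - 26 y$)
$- o{\left(I,967 \right)} = - (182 - 25142) = \left(-1\right) \left(-24960\right) = 24960$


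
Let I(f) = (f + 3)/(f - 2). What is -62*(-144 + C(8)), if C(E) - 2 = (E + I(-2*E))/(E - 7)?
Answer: 74369/9 ≈ 8263.2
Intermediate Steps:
I(f) = (3 + f)/(-2 + f)
C(E) = 2 + (E + (3 - 2*E)/(-2 - 2*E))/(-7 + E) (C(E) = 2 + (E + (3 - 2*E)/(-2 - 2*E))/(E - 7) = 2 + (E + (3 - 2*E)/(-2 - 2*E))/(-7 + E))
-62*(-144 + C(8)) = -62*(-144 + (-31 - 20*8 + 6*8²)/(2*(-7 + 8² - 6*8))) = -62*(-144 + (-31 - 160 + 6*64)/(2*(-7 + 64 - 48))) = -62*(-144 + (½)*(-31 - 160 + 384)/9) = -62*(-144 + (½)*(⅑)*193) = -62*(-144 + 193/18) = -62*(-2399/18) = 74369/9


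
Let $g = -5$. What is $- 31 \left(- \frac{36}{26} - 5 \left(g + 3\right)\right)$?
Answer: $- \frac{3472}{13} \approx -267.08$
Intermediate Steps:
$- 31 \left(- \frac{36}{26} - 5 \left(g + 3\right)\right) = - 31 \left(- \frac{36}{26} - 5 \left(-5 + 3\right)\right) = - 31 \left(\left(-36\right) \frac{1}{26} - -10\right) = - 31 \left(- \frac{18}{13} + 10\right) = \left(-31\right) \frac{112}{13} = - \frac{3472}{13}$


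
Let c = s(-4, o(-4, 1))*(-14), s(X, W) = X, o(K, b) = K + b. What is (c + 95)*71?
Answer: 10721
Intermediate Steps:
c = 56 (c = -4*(-14) = 56)
(c + 95)*71 = (56 + 95)*71 = 151*71 = 10721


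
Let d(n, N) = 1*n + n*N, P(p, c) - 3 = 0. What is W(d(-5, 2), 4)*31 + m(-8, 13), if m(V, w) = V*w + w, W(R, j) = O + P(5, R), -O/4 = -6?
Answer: 746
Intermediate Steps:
P(p, c) = 3 (P(p, c) = 3 + 0 = 3)
d(n, N) = n + N*n
O = 24 (O = -4*(-6) = 24)
W(R, j) = 27 (W(R, j) = 24 + 3 = 27)
m(V, w) = w + V*w
W(d(-5, 2), 4)*31 + m(-8, 13) = 27*31 + 13*(1 - 8) = 837 + 13*(-7) = 837 - 91 = 746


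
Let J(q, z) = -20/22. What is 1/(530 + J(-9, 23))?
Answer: 11/5820 ≈ 0.0018900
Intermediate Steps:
J(q, z) = -10/11 (J(q, z) = -20*1/22 = -10/11)
1/(530 + J(-9, 23)) = 1/(530 - 10/11) = 1/(5820/11) = 11/5820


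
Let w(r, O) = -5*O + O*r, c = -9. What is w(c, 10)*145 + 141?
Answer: -20159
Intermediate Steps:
w(c, 10)*145 + 141 = (10*(-5 - 9))*145 + 141 = (10*(-14))*145 + 141 = -140*145 + 141 = -20300 + 141 = -20159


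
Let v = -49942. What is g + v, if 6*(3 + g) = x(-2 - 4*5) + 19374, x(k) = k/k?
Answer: -280295/6 ≈ -46716.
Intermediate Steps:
x(k) = 1
g = 19357/6 (g = -3 + (1 + 19374)/6 = -3 + (⅙)*19375 = -3 + 19375/6 = 19357/6 ≈ 3226.2)
g + v = 19357/6 - 49942 = -280295/6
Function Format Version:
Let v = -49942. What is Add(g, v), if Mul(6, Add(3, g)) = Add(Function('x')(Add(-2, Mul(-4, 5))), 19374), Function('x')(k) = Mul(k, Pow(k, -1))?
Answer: Rational(-280295, 6) ≈ -46716.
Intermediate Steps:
Function('x')(k) = 1
g = Rational(19357, 6) (g = Add(-3, Mul(Rational(1, 6), Add(1, 19374))) = Add(-3, Mul(Rational(1, 6), 19375)) = Add(-3, Rational(19375, 6)) = Rational(19357, 6) ≈ 3226.2)
Add(g, v) = Add(Rational(19357, 6), -49942) = Rational(-280295, 6)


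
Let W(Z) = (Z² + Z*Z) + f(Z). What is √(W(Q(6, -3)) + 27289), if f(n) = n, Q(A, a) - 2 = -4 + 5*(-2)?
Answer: √27565 ≈ 166.03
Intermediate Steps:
Q(A, a) = -12 (Q(A, a) = 2 + (-4 + 5*(-2)) = 2 + (-4 - 10) = 2 - 14 = -12)
W(Z) = Z + 2*Z² (W(Z) = (Z² + Z*Z) + Z = (Z² + Z²) + Z = 2*Z² + Z = Z + 2*Z²)
√(W(Q(6, -3)) + 27289) = √(-12*(1 + 2*(-12)) + 27289) = √(-12*(1 - 24) + 27289) = √(-12*(-23) + 27289) = √(276 + 27289) = √27565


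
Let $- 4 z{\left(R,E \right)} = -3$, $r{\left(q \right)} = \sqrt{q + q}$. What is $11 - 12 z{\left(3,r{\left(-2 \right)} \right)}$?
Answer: $2$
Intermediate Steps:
$r{\left(q \right)} = \sqrt{2} \sqrt{q}$ ($r{\left(q \right)} = \sqrt{2 q} = \sqrt{2} \sqrt{q}$)
$z{\left(R,E \right)} = \frac{3}{4}$ ($z{\left(R,E \right)} = \left(- \frac{1}{4}\right) \left(-3\right) = \frac{3}{4}$)
$11 - 12 z{\left(3,r{\left(-2 \right)} \right)} = 11 - 9 = 2$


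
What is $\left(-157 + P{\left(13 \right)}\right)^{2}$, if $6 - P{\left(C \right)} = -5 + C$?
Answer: $25281$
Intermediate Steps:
$P{\left(C \right)} = 11 - C$ ($P{\left(C \right)} = 6 - \left(-5 + C\right) = 11 - C$)
$\left(-157 + P{\left(13 \right)}\right)^{2} = \left(-157 + \left(11 - 13\right)\right)^{2} = \left(-157 - 2\right)^{2} = \left(-159\right)^{2} = 25281$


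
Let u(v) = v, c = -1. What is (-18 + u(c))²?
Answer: 361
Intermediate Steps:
(-18 + u(c))² = (-18 - 1)² = (-19)² = 361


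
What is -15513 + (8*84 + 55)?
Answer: -14786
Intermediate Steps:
-15513 + (8*84 + 55) = -15513 + (672 + 55) = -15513 + 727 = -14786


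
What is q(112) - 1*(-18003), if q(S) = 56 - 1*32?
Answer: 18027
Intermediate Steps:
q(S) = 24 (q(S) = 56 - 32 = 24)
q(112) - 1*(-18003) = 24 - 1*(-18003) = 24 + 18003 = 18027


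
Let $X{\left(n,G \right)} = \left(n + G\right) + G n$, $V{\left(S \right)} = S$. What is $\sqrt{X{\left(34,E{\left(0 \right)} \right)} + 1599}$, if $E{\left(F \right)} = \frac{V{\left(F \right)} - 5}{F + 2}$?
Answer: $\frac{\sqrt{6182}}{2} \approx 39.313$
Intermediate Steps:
$E{\left(F \right)} = \frac{-5 + F}{2 + F}$ ($E{\left(F \right)} = \frac{F - 5}{F + 2} = \frac{-5 + F}{2 + F}$)
$X{\left(n,G \right)} = G + n + G n$ ($X{\left(n,G \right)} = \left(G + n\right) + G n = G + n + G n$)
$\sqrt{X{\left(34,E{\left(0 \right)} \right)} + 1599} = \sqrt{\left(\frac{-5 + 0}{2 + 0} + 34 + \frac{-5 + 0}{2 + 0} \cdot 34\right) + 1599} = \sqrt{\left(\frac{1}{2} \left(-5\right) + 34 + \frac{1}{2} \left(-5\right) 34\right) + 1599} = \sqrt{\left(- \frac{5}{2} + 34 - 85\right) + 1599} = \sqrt{- \frac{107}{2} + 1599} = \sqrt{\frac{3091}{2}} = \frac{\sqrt{6182}}{2}$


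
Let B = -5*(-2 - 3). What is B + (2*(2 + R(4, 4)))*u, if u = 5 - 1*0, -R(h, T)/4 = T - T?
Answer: 45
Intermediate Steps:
R(h, T) = 0 (R(h, T) = -4*(T - T) = -4*0 = 0)
u = 5 (u = 5 + 0 = 5)
B = 25 (B = -5*(-5) = 25)
B + (2*(2 + R(4, 4)))*u = 25 + (2*(2 + 0))*5 = 25 + (2*2)*5 = 25 + 4*5 = 25 + 20 = 45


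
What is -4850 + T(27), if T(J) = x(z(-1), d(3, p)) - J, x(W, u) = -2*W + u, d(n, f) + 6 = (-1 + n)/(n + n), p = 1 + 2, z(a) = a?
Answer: -14642/3 ≈ -4880.7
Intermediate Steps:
p = 3
d(n, f) = -6 + (-1 + n)/(2*n) (d(n, f) = -6 + (-1 + n)/(n + n) = -6 + (-1 + n)/((2*n)) = -6 + (-1 + n)*(1/(2*n)) = -6 + (-1 + n)/(2*n))
x(W, u) = u - 2*W
T(J) = -11/3 - J (T(J) = ((½)*(-1 - 11*3)/3 - 2*(-1)) - J = ((½)*(⅓)*(-1 - 33) + 2) - J = ((½)*(⅓)*(-34) + 2) - J = (-17/3 + 2) - J = -11/3 - J)
-4850 + T(27) = -4850 + (-11/3 - 1*27) = -4850 + (-11/3 - 27) = -4850 - 92/3 = -14642/3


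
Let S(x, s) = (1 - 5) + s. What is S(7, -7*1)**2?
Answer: 121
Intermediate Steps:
S(x, s) = -4 + s
S(7, -7*1)**2 = (-4 - 7*1)**2 = (-4 - 7)**2 = (-11)**2 = 121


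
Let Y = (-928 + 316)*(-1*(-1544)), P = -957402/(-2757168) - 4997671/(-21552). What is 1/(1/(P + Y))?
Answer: -389834511139829/412656144 ≈ -9.4470e+5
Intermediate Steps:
P = 95833697803/412656144 (P = -957402*(-1/2757168) - 4997671*(-1/21552) = 53189/153176 + 4997671/21552 = 95833697803/412656144 ≈ 232.24)
Y = -944928 (Y = -612*1544 = -944928)
1/(1/(P + Y)) = 1/(1/(95833697803/412656144 - 944928)) = 1/(1/(-389834511139829/412656144)) = 1/(-412656144/389834511139829) = -389834511139829/412656144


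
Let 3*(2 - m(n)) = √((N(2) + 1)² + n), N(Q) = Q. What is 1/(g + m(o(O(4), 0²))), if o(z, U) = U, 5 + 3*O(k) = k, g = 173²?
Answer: 1/29930 ≈ 3.3411e-5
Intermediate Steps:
g = 29929
O(k) = -5/3 + k/3
m(n) = 2 - √(9 + n)/3 (m(n) = 2 - √((2 + 1)² + n)/3 = 2 - √(3² + n)/3 = 2 - √(9 + n)/3)
1/(g + m(o(O(4), 0²))) = 1/(29929 + (2 - √(9 + 0²)/3)) = 1/(29929 + (2 - √(9 + 0)/3)) = 1/(29929 + (2 - √9/3)) = 1/(29929 + (2 - ⅓*3)) = 1/(29929 + (2 - 1)) = 1/(29929 + 1) = 1/29930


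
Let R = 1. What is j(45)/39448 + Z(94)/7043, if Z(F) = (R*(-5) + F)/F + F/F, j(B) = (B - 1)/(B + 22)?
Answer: 32050111/109361724917 ≈ 0.00029307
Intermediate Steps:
j(B) = (-1 + B)/(22 + B)
Z(F) = 1 + (-5 + F)/F (Z(F) = (1*(-5) + F)/F + F/F = (-5 + F)/F + 1 = 1 + (-5 + F)/F)
j(45)/39448 + Z(94)/7043 = ((-1 + 45)/(22 + 45))/39448 + (2 - 5/94)/7043 = (44/67)*(1/39448) + (2 - 5*1/94)*(1/7043) = ((1/67)*44)*(1/39448) + (2 - 5/94)*(1/7043) = (44/67)*(1/39448) + (183/94)*(1/7043) = 11/660754 + 183/662042 = 32050111/109361724917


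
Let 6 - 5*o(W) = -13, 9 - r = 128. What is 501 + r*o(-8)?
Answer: 244/5 ≈ 48.800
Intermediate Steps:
r = -119 (r = 9 - 1*128 = 9 - 128 = -119)
o(W) = 19/5 (o(W) = 6/5 - ⅕*(-13) = 6/5 + 13/5 = 19/5)
501 + r*o(-8) = 501 - 119*19/5 = 501 - 2261/5 = 244/5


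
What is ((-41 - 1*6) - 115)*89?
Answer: -14418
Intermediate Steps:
((-41 - 1*6) - 115)*89 = ((-41 - 6) - 115)*89 = (-47 - 115)*89 = -162*89 = -14418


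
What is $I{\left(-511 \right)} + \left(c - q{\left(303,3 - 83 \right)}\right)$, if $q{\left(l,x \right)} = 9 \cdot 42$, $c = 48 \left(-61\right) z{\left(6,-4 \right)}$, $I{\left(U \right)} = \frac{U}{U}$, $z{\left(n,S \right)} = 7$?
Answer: $-20873$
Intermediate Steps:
$I{\left(U \right)} = 1$
$c = -20496$ ($c = 48 \left(-61\right) 7 = \left(-2928\right) 7 = -20496$)
$q{\left(l,x \right)} = 378$
$I{\left(-511 \right)} + \left(c - q{\left(303,3 - 83 \right)}\right) = 1 - 20874 = -20873$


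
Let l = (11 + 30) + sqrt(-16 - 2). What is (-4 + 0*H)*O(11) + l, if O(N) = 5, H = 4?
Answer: 21 + 3*I*sqrt(2) ≈ 21.0 + 4.2426*I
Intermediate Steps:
l = 41 + 3*I*sqrt(2) (l = 41 + sqrt(-18) = 41 + 3*I*sqrt(2) ≈ 41.0 + 4.2426*I)
(-4 + 0*H)*O(11) + l = (-4 + 0*4)*5 + (41 + 3*I*sqrt(2)) = (-4 + 0)*5 + (41 + 3*I*sqrt(2)) = -4*5 + (41 + 3*I*sqrt(2)) = -20 + (41 + 3*I*sqrt(2)) = 21 + 3*I*sqrt(2)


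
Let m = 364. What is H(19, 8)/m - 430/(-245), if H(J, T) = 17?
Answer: 4591/2548 ≈ 1.8018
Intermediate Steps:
H(19, 8)/m - 430/(-245) = 17/364 - 430/(-245) = 17*(1/364) - 430*(-1/245) = 17/364 + 86/49 = 4591/2548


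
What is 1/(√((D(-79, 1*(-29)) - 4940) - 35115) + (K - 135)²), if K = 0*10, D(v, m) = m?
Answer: 18225/332190709 - 2*I*√10021/332190709 ≈ 5.4863e-5 - 6.027e-7*I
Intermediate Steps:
K = 0
1/(√((D(-79, 1*(-29)) - 4940) - 35115) + (K - 135)²) = 1/(√((1*(-29) - 4940) - 35115) + (0 - 135)²) = 1/(√((-29 - 4940) - 35115) + (-135)²) = 1/(√(-4969 - 35115) + 18225) = 1/(√(-40084) + 18225) = 1/(2*I*√10021 + 18225) = 1/(18225 + 2*I*√10021)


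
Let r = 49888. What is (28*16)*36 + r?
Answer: 66016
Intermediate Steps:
(28*16)*36 + r = (28*16)*36 + 49888 = 448*36 + 49888 = 16128 + 49888 = 66016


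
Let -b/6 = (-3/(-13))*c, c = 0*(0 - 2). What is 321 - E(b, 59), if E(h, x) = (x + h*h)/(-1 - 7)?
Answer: 2627/8 ≈ 328.38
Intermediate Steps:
c = 0 (c = 0*(-2) = 0)
b = 0 (b = -6*(-3/(-13))*0 = -6*(-3*(-1/13))*0 = -18*0/13 = -6*0 = 0)
E(h, x) = -x/8 - h²/8 (E(h, x) = (x + h²)/(-8) = (x + h²)*(-⅛) = -x/8 - h²/8)
321 - E(b, 59) = 321 - (-⅛*59 - ⅛*0²) = 321 - (-59/8 - ⅛*0) = 321 - (-59/8 + 0) = 321 - 1*(-59/8) = 321 + 59/8 = 2627/8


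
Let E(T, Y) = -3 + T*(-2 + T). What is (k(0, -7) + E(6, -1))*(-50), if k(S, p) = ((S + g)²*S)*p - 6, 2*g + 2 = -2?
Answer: -750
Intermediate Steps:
g = -2 (g = -1 + (½)*(-2) = -1 - 1 = -2)
k(S, p) = -6 + S*p*(-2 + S)² (k(S, p) = ((S - 2)²*S)*p - 6 = ((-2 + S)²*S)*p - 6 = (S*(-2 + S)²)*p - 6 = S*p*(-2 + S)² - 6 = -6 + S*p*(-2 + S)²)
(k(0, -7) + E(6, -1))*(-50) = ((-6 + 0*(-7)*(-2 + 0)²) + (-3 + 6² - 2*6))*(-50) = ((-6 + 0*(-7)*(-2)²) + (-3 + 36 - 12))*(-50) = ((-6 + 0*(-7)*4) + 21)*(-50) = ((-6 + 0) + 21)*(-50) = (-6 + 21)*(-50) = 15*(-50) = -750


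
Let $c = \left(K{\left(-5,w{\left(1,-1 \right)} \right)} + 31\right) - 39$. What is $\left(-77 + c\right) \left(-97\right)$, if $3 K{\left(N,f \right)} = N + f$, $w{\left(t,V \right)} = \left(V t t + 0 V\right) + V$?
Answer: $\frac{25414}{3} \approx 8471.3$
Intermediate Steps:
$w{\left(t,V \right)} = V + V t^{2}$ ($w{\left(t,V \right)} = \left(V t^{2} + 0\right) + V = V t^{2} + V = V + V t^{2}$)
$K{\left(N,f \right)} = \frac{N}{3} + \frac{f}{3}$ ($K{\left(N,f \right)} = \frac{N + f}{3} = \frac{N}{3} + \frac{f}{3}$)
$c = - \frac{31}{3}$ ($c = \left(\left(\frac{1}{3} \left(-5\right) + \frac{\left(-1\right) \left(1 + 1^{2}\right)}{3}\right) + 31\right) - 39 = \left(\left(- \frac{5}{3} + \frac{\left(-1\right) \left(1 + 1\right)}{3}\right) + 31\right) - 39 = \left(\left(- \frac{5}{3} + \frac{\left(-1\right) 2}{3}\right) + 31\right) - 39 = \left(\left(- \frac{5}{3} + \frac{1}{3} \left(-2\right)\right) + 31\right) - 39 = \left(\left(- \frac{5}{3} - \frac{2}{3}\right) + 31\right) - 39 = \left(- \frac{7}{3} + 31\right) - 39 = \frac{86}{3} - 39 = - \frac{31}{3} \approx -10.333$)
$\left(-77 + c\right) \left(-97\right) = \left(-77 - \frac{31}{3}\right) \left(-97\right) = \left(- \frac{262}{3}\right) \left(-97\right) = \frac{25414}{3}$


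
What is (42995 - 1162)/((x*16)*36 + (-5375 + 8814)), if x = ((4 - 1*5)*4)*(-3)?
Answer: 3803/941 ≈ 4.0414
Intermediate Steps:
x = 12 (x = ((4 - 5)*4)*(-3) = -1*4*(-3) = -4*(-3) = 12)
(42995 - 1162)/((x*16)*36 + (-5375 + 8814)) = (42995 - 1162)/((12*16)*36 + (-5375 + 8814)) = 41833/(192*36 + 3439) = 41833/(6912 + 3439) = 41833/10351 = 41833*(1/10351) = 3803/941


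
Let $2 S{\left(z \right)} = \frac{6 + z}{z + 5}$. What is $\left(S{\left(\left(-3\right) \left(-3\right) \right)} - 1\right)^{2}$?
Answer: $\frac{169}{784} \approx 0.21556$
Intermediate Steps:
$S{\left(z \right)} = \frac{6 + z}{2 \left(5 + z\right)}$ ($S{\left(z \right)} = \frac{\left(6 + z\right) \frac{1}{z + 5}}{2} = \frac{\left(6 + z\right) \frac{1}{5 + z}}{2} = \frac{\frac{1}{5 + z} \left(6 + z\right)}{2} = \frac{6 + z}{2 \left(5 + z\right)}$)
$\left(S{\left(\left(-3\right) \left(-3\right) \right)} - 1\right)^{2} = \left(\frac{6 - -9}{2 \left(5 - -9\right)} - 1\right)^{2} = \left(\frac{6 + 9}{2 \left(5 + 9\right)} - 1\right)^{2} = \left(\frac{1}{2} \cdot \frac{1}{14} \cdot 15 - 1\right)^{2} = \left(\frac{15}{28} - 1\right)^{2} = \left(- \frac{13}{28}\right)^{2} = \frac{169}{784}$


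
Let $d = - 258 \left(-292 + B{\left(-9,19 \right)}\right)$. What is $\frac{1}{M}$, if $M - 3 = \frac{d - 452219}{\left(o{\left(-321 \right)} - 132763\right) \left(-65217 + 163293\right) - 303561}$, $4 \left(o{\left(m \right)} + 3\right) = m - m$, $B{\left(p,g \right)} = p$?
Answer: $\frac{13021461777}{39064759892} \approx 0.33333$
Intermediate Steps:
$o{\left(m \right)} = -3$ ($o{\left(m \right)} = -3 + \frac{m - m}{4} = -3 + \frac{1}{4} \cdot 0 = -3 + 0 = -3$)
$d = 77658$ ($d = - 258 \left(-292 - 9\right) = \left(-258\right) \left(-301\right) = 77658$)
$M = \frac{39064759892}{13021461777}$ ($M = 3 + \frac{77658 - 452219}{\left(-3 - 132763\right) \left(-65217 + 163293\right) - 303561} = 3 - \frac{374561}{\left(-132766\right) 98076 - 303561} = 3 - \frac{374561}{-13021158216 - 303561} = 3 - \frac{374561}{-13021461777} = 3 - - \frac{374561}{13021461777} = 3 + \frac{374561}{13021461777} = \frac{39064759892}{13021461777} \approx 3.0$)
$\frac{1}{M} = \frac{1}{\frac{39064759892}{13021461777}} = \frac{13021461777}{39064759892}$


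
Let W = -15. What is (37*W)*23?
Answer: -12765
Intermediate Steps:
(37*W)*23 = (37*(-15))*23 = -555*23 = -12765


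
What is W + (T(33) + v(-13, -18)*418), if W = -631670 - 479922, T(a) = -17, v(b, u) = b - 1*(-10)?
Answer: -1112863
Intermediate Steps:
v(b, u) = 10 + b (v(b, u) = b + 10 = 10 + b)
W = -1111592
W + (T(33) + v(-13, -18)*418) = -1111592 + (-17 + (10 - 13)*418) = -1111592 + (-17 - 3*418) = -1111592 + (-17 - 1254) = -1111592 - 1271 = -1112863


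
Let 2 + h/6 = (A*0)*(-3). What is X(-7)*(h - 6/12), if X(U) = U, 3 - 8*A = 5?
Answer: 175/2 ≈ 87.500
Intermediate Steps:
A = -¼ (A = 3/8 - ⅛*5 = 3/8 - 5/8 = -¼ ≈ -0.25000)
h = -12 (h = -12 + 6*(-¼*0*(-3)) = -12 + 6*(0*(-3)) = -12 + 6*0 = -12 + 0 = -12)
X(-7)*(h - 6/12) = -7*(-12 - 6/12) = -7*(-12 - 6*1/12) = -7*(-12 - ½) = -7*(-25/2) = 175/2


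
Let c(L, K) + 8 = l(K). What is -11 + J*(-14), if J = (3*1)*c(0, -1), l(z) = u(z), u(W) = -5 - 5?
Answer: 745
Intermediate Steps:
u(W) = -10
l(z) = -10
c(L, K) = -18 (c(L, K) = -8 - 10 = -18)
J = -54 (J = (3*1)*(-18) = 3*(-18) = -54)
-11 + J*(-14) = -11 - 54*(-14) = -11 + 756 = 745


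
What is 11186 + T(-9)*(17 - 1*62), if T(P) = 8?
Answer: 10826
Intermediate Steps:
11186 + T(-9)*(17 - 1*62) = 11186 + 8*(17 - 1*62) = 11186 + 8*(17 - 62) = 11186 + 8*(-45) = 11186 - 360 = 10826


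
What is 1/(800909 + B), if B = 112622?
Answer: 1/913531 ≈ 1.0947e-6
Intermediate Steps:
1/(800909 + B) = 1/(800909 + 112622) = 1/913531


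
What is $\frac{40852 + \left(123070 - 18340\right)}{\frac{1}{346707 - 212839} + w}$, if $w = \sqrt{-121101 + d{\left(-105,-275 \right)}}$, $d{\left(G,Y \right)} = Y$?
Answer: $\frac{19488771176}{2175135773479425} - \frac{10435691279155072 i \sqrt{7586}}{2175135773479425} \approx 8.9598 \cdot 10^{-6} - 417.87 i$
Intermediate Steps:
$w = 4 i \sqrt{7586}$ ($w = \sqrt{-121101 - 275} = \sqrt{-121376} = 4 i \sqrt{7586} \approx 348.39 i$)
$\frac{40852 + \left(123070 - 18340\right)}{\frac{1}{346707 - 212839} + w} = \frac{40852 + \left(123070 - 18340\right)}{\frac{1}{346707 - 212839} + 4 i \sqrt{7586}} = \frac{40852 + 104730}{\frac{1}{133868} + 4 i \sqrt{7586}} = \frac{145582}{\frac{1}{133868} + 4 i \sqrt{7586}}$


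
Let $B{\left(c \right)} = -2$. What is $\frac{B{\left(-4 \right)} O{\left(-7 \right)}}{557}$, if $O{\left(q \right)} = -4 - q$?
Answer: $- \frac{6}{557} \approx -0.010772$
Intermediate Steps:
$\frac{B{\left(-4 \right)} O{\left(-7 \right)}}{557} = \frac{\left(-2\right) \left(-4 - -7\right)}{557} = - 2 \left(-4 + 7\right) \frac{1}{557} = \left(-2\right) 3 \cdot \frac{1}{557} = \left(-6\right) \frac{1}{557} = - \frac{6}{557}$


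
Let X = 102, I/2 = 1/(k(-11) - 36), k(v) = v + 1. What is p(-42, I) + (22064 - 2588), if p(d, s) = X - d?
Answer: 19620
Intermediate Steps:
k(v) = 1 + v
I = -1/23 (I = 2/((1 - 11) - 36) = 2/(-10 - 36) = 2/(-46) = 2*(-1/46) = -1/23 ≈ -0.043478)
p(d, s) = 102 - d
p(-42, I) + (22064 - 2588) = (102 - 1*(-42)) + (22064 - 2588) = (102 + 42) + 19476 = 144 + 19476 = 19620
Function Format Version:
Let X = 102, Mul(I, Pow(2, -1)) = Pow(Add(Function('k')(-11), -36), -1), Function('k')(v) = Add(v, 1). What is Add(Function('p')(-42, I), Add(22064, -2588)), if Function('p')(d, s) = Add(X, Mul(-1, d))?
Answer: 19620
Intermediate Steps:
Function('k')(v) = Add(1, v)
I = Rational(-1, 23) (I = Mul(2, Pow(Add(Add(1, -11), -36), -1)) = Mul(2, Pow(Add(-10, -36), -1)) = Mul(2, Pow(-46, -1)) = Mul(2, Rational(-1, 46)) = Rational(-1, 23) ≈ -0.043478)
Function('p')(d, s) = Add(102, Mul(-1, d))
Add(Function('p')(-42, I), Add(22064, -2588)) = Add(Add(102, Mul(-1, -42)), Add(22064, -2588)) = Add(Add(102, 42), 19476) = Add(144, 19476) = 19620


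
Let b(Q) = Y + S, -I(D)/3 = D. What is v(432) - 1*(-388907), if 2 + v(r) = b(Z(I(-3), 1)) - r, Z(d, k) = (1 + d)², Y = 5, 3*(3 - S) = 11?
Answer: 1165432/3 ≈ 3.8848e+5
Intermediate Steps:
S = -⅔ (S = 3 - ⅓*11 = 3 - 11/3 = -⅔ ≈ -0.66667)
I(D) = -3*D
b(Q) = 13/3 (b(Q) = 5 - ⅔ = 13/3)
v(r) = 7/3 - r (v(r) = -2 + (13/3 - r) = 7/3 - r)
v(432) - 1*(-388907) = (7/3 - 1*432) - 1*(-388907) = (7/3 - 432) + 388907 = -1289/3 + 388907 = 1165432/3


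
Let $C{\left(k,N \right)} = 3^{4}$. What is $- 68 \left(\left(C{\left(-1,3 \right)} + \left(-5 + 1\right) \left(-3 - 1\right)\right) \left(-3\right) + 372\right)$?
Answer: $-5508$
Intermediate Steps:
$C{\left(k,N \right)} = 81$
$- 68 \left(\left(C{\left(-1,3 \right)} + \left(-5 + 1\right) \left(-3 - 1\right)\right) \left(-3\right) + 372\right) = - 68 \left(\left(81 + \left(-5 + 1\right) \left(-3 - 1\right)\right) \left(-3\right) + 372\right) = - 68 \left(\left(81 - -16\right) \left(-3\right) + 372\right) = - 68 \left(\left(81 + 16\right) \left(-3\right) + 372\right) = - 68 \left(97 \left(-3\right) + 372\right) = - 68 \left(-291 + 372\right) = \left(-68\right) 81 = -5508$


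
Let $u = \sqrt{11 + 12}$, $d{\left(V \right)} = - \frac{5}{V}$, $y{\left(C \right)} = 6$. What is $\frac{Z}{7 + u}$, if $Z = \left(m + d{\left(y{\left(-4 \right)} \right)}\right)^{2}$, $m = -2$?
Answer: $\frac{2023}{936} - \frac{289 \sqrt{23}}{936} \approx 0.68056$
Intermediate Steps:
$u = \sqrt{23} \approx 4.7958$
$Z = \frac{289}{36}$ ($Z = \left(-2 - \frac{5}{6}\right)^{2} = \left(- \frac{17}{6}\right)^{2} = \frac{289}{36} \approx 8.0278$)
$\frac{Z}{7 + u} = \frac{1}{7 + \sqrt{23}} \cdot \frac{289}{36} = \frac{289}{36 \left(7 + \sqrt{23}\right)}$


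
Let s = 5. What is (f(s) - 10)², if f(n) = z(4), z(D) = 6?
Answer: 16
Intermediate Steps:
f(n) = 6
(f(s) - 10)² = (6 - 10)² = (-4)² = 16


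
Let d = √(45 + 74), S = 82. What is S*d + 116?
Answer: 116 + 82*√119 ≈ 1010.5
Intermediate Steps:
d = √119 ≈ 10.909
S*d + 116 = 82*√119 + 116 = 116 + 82*√119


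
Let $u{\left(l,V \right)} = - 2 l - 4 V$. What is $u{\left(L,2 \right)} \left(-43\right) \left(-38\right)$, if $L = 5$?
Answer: $-29412$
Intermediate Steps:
$u{\left(l,V \right)} = - 4 V - 2 l$
$u{\left(L,2 \right)} \left(-43\right) \left(-38\right) = \left(\left(-4\right) 2 - 10\right) \left(-43\right) \left(-38\right) = \left(-8 - 10\right) \left(-43\right) \left(-38\right) = \left(-18\right) \left(-43\right) \left(-38\right) = 774 \left(-38\right) = -29412$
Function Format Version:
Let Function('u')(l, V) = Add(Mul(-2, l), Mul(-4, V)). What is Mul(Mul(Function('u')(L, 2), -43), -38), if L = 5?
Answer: -29412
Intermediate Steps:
Function('u')(l, V) = Add(Mul(-4, V), Mul(-2, l))
Mul(Mul(Function('u')(L, 2), -43), -38) = Mul(Mul(Add(Mul(-4, 2), Mul(-2, 5)), -43), -38) = Mul(Mul(Add(-8, -10), -43), -38) = Mul(Mul(-18, -43), -38) = Mul(774, -38) = -29412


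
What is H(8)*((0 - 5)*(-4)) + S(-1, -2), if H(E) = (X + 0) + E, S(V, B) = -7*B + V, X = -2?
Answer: 133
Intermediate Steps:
S(V, B) = V - 7*B
H(E) = -2 + E (H(E) = (-2 + 0) + E = -2 + E)
H(8)*((0 - 5)*(-4)) + S(-1, -2) = (-2 + 8)*((0 - 5)*(-4)) + (-1 - 7*(-2)) = 6*(-5*(-4)) + (-1 + 14) = 6*20 + 13 = 120 + 13 = 133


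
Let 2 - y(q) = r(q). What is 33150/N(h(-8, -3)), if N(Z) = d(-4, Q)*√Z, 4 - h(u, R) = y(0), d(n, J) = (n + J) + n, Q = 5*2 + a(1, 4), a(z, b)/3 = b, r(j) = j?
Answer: 16575*√2/14 ≈ 1674.3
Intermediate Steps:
a(z, b) = 3*b
Q = 22 (Q = 5*2 + 3*4 = 10 + 12 = 22)
y(q) = 2 - q
d(n, J) = J + 2*n (d(n, J) = (J + n) + n = J + 2*n)
h(u, R) = 2 (h(u, R) = 4 - (2 - 1*0) = 4 - (2 + 0) = 4 - 1*2 = 4 - 2 = 2)
N(Z) = 14*√Z (N(Z) = (22 + 2*(-4))*√Z = (22 - 8)*√Z = 14*√Z)
33150/N(h(-8, -3)) = 33150/((14*√2)) = 33150*(√2/28) = 16575*√2/14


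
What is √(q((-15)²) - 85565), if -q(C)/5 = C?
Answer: I*√86690 ≈ 294.43*I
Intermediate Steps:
q(C) = -5*C
√(q((-15)²) - 85565) = √(-5*(-15)² - 85565) = √(-5*225 - 85565) = √(-1125 - 85565) = √(-86690) = I*√86690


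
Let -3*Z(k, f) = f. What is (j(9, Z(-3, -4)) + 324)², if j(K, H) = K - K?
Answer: 104976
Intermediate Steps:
Z(k, f) = -f/3
j(K, H) = 0
(j(9, Z(-3, -4)) + 324)² = (0 + 324)² = 324² = 104976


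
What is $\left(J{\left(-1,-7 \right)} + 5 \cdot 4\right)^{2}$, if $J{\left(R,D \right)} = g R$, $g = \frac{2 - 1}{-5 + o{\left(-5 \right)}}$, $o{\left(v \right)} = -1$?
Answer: $\frac{14641}{36} \approx 406.69$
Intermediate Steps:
$g = - \frac{1}{6}$ ($g = \frac{2 - 1}{-5 - 1} = 1 \frac{1}{-6} = 1 \left(- \frac{1}{6}\right) = - \frac{1}{6} \approx -0.16667$)
$J{\left(R,D \right)} = - \frac{R}{6}$
$\left(J{\left(-1,-7 \right)} + 5 \cdot 4\right)^{2} = \left(\left(- \frac{1}{6}\right) \left(-1\right) + 5 \cdot 4\right)^{2} = \left(\frac{1}{6} + 20\right)^{2} = \left(\frac{121}{6}\right)^{2} = \frac{14641}{36}$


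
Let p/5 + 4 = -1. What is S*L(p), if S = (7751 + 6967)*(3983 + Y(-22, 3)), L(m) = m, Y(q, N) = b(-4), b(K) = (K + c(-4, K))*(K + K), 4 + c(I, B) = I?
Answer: -1500868050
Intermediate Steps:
p = -25 (p = -20 + 5*(-1) = -20 - 5 = -25)
c(I, B) = -4 + I
b(K) = 2*K*(-8 + K) (b(K) = (K + (-4 - 4))*(K + K) = (K - 8)*(2*K) = (-8 + K)*(2*K) = 2*K*(-8 + K))
Y(q, N) = 96 (Y(q, N) = 2*(-4)*(-8 - 4) = 2*(-4)*(-12) = 96)
S = 60034722 (S = (7751 + 6967)*(3983 + 96) = 14718*4079 = 60034722)
S*L(p) = 60034722*(-25) = -1500868050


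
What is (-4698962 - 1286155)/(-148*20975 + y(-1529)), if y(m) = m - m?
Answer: 5985117/3104300 ≈ 1.9280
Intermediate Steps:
y(m) = 0
(-4698962 - 1286155)/(-148*20975 + y(-1529)) = (-4698962 - 1286155)/(-148*20975 + 0) = -5985117/(-3104300 + 0) = -5985117/(-3104300) = -5985117*(-1/3104300) = 5985117/3104300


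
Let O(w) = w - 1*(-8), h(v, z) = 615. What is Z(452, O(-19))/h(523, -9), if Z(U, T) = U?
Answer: 452/615 ≈ 0.73496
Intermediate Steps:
O(w) = 8 + w (O(w) = w + 8 = 8 + w)
Z(452, O(-19))/h(523, -9) = 452/615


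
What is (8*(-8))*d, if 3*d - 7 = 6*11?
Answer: -4672/3 ≈ -1557.3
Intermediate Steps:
d = 73/3 (d = 7/3 + (6*11)/3 = 7/3 + (⅓)*66 = 7/3 + 22 = 73/3 ≈ 24.333)
(8*(-8))*d = (8*(-8))*(73/3) = -64*73/3 = -4672/3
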